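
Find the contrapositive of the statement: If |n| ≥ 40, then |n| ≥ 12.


Original: If |n| ≥ 40, then |n| ≥ 12
Contrapositive: If ¬Q, then ¬P
Negate Q: not (|n| ≥ 12)
Negate P: not (|n| ≥ 40)

If not (|n| ≥ 12), then not (|n| ≥ 40).


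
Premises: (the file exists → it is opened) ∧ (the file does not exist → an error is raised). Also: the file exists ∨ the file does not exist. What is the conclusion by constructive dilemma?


Constructive dilemma: (P → Q) ∧ (R → S), P ∨ R ⊢ Q ∨ S
Premise 1: the file exists → it is opened
Premise 2: the file does not exist → an error is raised
Premise 3: the file exists ∨ the file does not exist
Case 1: Assuming the file exists, then by Premise 1, it is opened.
Case 2: Assuming the file does not exist, then by Premise 2, an error is raised.
Since one of the file exists or the file does not exist must hold, we get it is opened or an error is raised.

It is opened or an error is raised.


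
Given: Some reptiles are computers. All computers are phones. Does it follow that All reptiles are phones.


Premise 1: Some reptiles are computers.
Premise 2: All computers are phones.
Conclusion: All reptiles are phones.
Fallacy: illicit minor. The minor term (reptiles) is distributed in the conclusion ('All reptiles ...') but undistributed in its premise ('Some reptiles are computers' doesn't cover all reptiles).
Only 'Some reptiles are phones' follows, not 'All'.

Invalid


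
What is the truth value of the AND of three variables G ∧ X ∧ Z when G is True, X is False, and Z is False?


G = True, X = False, Z = False
Step 1: G ∧ X = True AND False = False
Step 2: (False) ∧ Z = (False) AND False = False
AND is true only when ALL operands are true.

False


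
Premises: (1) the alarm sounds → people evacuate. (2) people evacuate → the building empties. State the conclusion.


Hypothetical syllogism: P → Q, Q → R ⊢ P → R
Premise 1: the alarm sounds → people evacuate
Premise 2: people evacuate → the building empties
Chain the implications: the middle term (people evacuate) links the two.
Conclusion: If the alarm sounds, then the building empties.

If the alarm sounds, then the building empties.


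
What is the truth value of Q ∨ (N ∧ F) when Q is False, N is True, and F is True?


Q = False, N = True, F = True
Step 1: N ∧ F = True AND True = True
Step 2: Q ∨ True = False OR True = True
AND evaluated first (higher precedence); then OR applied.

True


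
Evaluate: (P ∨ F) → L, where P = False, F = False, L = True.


P = False, F = False, L = True
Step 1: P ∨ F = False OR False = False
Step 2: (False) → L: false only when antecedent=True and L=False.
Result: True

True


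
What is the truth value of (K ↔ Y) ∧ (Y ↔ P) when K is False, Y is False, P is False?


K = False, Y = False, P = False
Step 1: K ↔ Y is true when K and Y have the same value. Result: True
Step 2: Y ↔ P is true when Y and P have the same value. Result: True
Step 3: True ∧ True = True

True


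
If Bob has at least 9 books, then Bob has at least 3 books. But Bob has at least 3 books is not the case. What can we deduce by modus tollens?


Modus tollens: P → Q, ¬Q ⊢ ¬P
P: Bob has at least 9 books
Q: Bob has at least 3 books
We have P → Q and Q is false.
By modus tollens, P must be false.

It is not the case that Bob has at least 9 books


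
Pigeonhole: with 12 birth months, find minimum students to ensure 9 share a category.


Pigeonhole: to guarantee k in one of n categories, need (k-1)×n + 1.
k = 9, n = 12
Minimum = (9-1) × 12 + 1 = 8 × 12 + 1

97


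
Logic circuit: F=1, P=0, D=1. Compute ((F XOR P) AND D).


F XOR P = 1^0 = 1
1 AND 1 = 1

1


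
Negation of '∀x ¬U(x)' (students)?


Original: ∀x ¬U(x)
Rule: ¬∀→∃, ¬∃→∀, negate predicate.
Negation: ∃x U(x)

∃x U(x)


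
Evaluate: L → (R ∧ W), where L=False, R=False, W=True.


L = False, R = False, W = True
Expression: L → (R ∧ W)
Step 1: R ∧ W = False AND True = False
Step 2: L → (False) = False → False = True

True


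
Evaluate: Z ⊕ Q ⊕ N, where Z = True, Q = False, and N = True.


Z = True, Q = False, N = True
Step 1: Z ⊕ Q = True XOR False = True
Step 2: True ⊕ N = True XOR True = False
XOR is true when an odd number of operands are true.

False


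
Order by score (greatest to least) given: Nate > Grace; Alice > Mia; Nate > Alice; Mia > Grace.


Constraints: Nate > Grace; Alice > Mia; Nate > Alice; Mia > Grace
Method: at each step, the next-highest is the one remaining person who never appears on the smaller side of a constraint between remaining people.
  Step 1: remaining {Alice, Mia, Nate, Grace}; on the smaller side: {Alice, Mia, Grace} → Nate is next (Nate > Grace; Nate > Alice).
  Step 2: remaining {Alice, Mia, Grace}; on the smaller side: {Mia, Grace} → Alice is next (Alice > Mia).
  Step 3: remaining {Mia, Grace}; on the smaller side: {Grace} → Mia is next (Mia > Grace).
  Step 4: only Grace remains → lowest.
Final ranking (highest to lowest):

Nate > Alice > Mia > Grace


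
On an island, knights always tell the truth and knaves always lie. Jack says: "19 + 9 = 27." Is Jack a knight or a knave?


Statement: "19 + 9 = 27."
Actual: 19 + 9 = 28
Claimed: 27
Statement is FALSE → Jack lies → Knave

Knave


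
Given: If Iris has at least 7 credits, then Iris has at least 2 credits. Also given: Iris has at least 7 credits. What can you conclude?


Modus ponens: P → Q, P ⊢ Q
P: Iris has at least 7 credits
Q: Iris has at least 2 credits
We have P → Q and P is true.
By modus ponens, Q must be true.

Iris has at least 2 credits


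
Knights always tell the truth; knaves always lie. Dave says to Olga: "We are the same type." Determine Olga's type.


Dave says: "We are the same type."
Case 1: Dave is a Knight (truth-teller)
  Statement is true → they ARE the same → Olga is also a Knight
Case 2: Dave is a Knave (liar)
  Statement is false → they are NOT the same → Olga is a Knight
In both cases, Olga is a Knight.

Knight


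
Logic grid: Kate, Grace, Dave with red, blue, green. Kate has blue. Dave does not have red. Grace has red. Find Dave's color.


From clues:
  Grace → red
  Kate → blue
By elimination, Dave gets the remaining.

green


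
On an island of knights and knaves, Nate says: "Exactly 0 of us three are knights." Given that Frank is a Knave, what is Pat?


Nate claims exactly 0 knights among Nate, Frank, Pat.
Given: Frank is a Knave.

Case 1: Nate is a Knight (tells truth)
  Then exactly 0 of the three are knights.
  Counting Nate, Frank: 1 knight(s) so far. Need -1 more → impossible.
Case 2: Nate is a Knave (lies)
  Then the count is NOT 0.
  If Pat = Knave, count = 0 = 0 → claim would be true, contradicts lie.
  If Pat = Knight, count = 1 ≠ 0 → lie confirmed ✓

Pat is a Knight.

Knight


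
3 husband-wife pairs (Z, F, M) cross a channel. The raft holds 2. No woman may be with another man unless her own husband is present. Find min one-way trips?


Label couples Z, F, M (H = husband, W = wife).
Counting alone: 6 people, the raft carries 2 and someone must bring it back, so each round trip nets at most +1 on the far side until the last crossing → at least 9 trips. The jealousy constraint makes 9 impossible; the shortest valid schedule has 11:
1. WZ+WF →  (far: WZ,WF; near: HZ,HF,HM,WM)
2. WZ ←       (far: WF; near: HZ,HF,HM,WZ,WM)
3. WZ+WM →  (far: WZ,WF,WM; near: HZ,HF,HM)
4. WZ ←       (far: WF,WM; near: HZ,HF,HM,WZ)
5. HF+HM →  (far: HF,WF,HM,WM; near: HZ,WZ)
6. HF+WF ←  (far: HM,WM; near: HZ,WZ,HF,WF)
7. HZ+HF →  (far: HZ,HF,HM,WM; near: WZ,WF)
8. WM ←       (far: HZ,HF,HM; near: WZ,WF,WM)
9. WZ+WF →  (far: HZ,WZ,HF,WF,HM; near: WM)
10. HM ←      (far: HZ,WZ,HF,WF; near: HM,WM)
11. HM+WM → (far: all six; near: empty)
In every state each wife is either with her husband or with no other man.
Minimum trips = 11

11


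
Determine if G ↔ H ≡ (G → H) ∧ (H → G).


Expression 1: G ↔ H
Expression 2: (G → H) ∧ (H → G)
Truth table (G H | Expr1 Expr2):
  T T |   T     T
  T F |   F     F
  F T |   F     F
  F F |   T     T
All 4 rows agree, so the expressions are logically equivalent.

Yes


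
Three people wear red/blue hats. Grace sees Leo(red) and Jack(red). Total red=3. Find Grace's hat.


Total red = 3, seen red = 2
Own red = 3 - 2 = 1
Grace's hat is red.

red


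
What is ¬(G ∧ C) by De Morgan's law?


De Morgan's law: ¬(P ∧ Q) ≡ ¬P ∨ ¬Q
¬(G ∧ C) = ¬G ∨ ¬C

¬G ∨ ¬C


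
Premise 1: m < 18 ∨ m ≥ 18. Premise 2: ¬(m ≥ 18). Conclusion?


Disjunctive syllogism: P ∨ Q, ¬P ⊢ Q
Disjunction: m < 18 ∨ m ≥ 18
We know it is not the case that m ≥ 18.
By disjunctive syllogism, the other disjunct must be true.

m < 18


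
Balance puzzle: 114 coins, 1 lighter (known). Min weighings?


Each weighing has 3 outcomes (left heavy / balance / right heavy), so k weighings distinguish at most 3^k cases; splitting into three near-equal groups achieves this.
Need 3^k ≥ 114: 3^4 = 81 < 114 ≤ 3^5 = 243
k = ⌈log₃(114)⌉ = 5

5


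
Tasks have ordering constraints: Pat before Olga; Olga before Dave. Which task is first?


Constraints: Pat before Olga; Olga before Dave
The first task can have nothing scheduled before it, so it must never appear on the right of a 'before'.
Tasks appearing after some 'before': Olga, Dave.
The only task not in that list is Pat → it is first.

Pat


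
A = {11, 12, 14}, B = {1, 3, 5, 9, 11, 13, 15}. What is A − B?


A = {11, 12, 14}
B = {1, 3, 5, 9, 11, 13, 15}
Operation: difference A − B
In A but not B: 12, 14

{12, 14}


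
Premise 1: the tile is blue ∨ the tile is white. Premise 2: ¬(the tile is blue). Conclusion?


Disjunctive syllogism: P ∨ Q, ¬P ⊢ Q
Disjunction: the tile is blue ∨ the tile is white
We know it is not the case that the tile is blue.
By disjunctive syllogism, the other disjunct must be true.

The tile is white


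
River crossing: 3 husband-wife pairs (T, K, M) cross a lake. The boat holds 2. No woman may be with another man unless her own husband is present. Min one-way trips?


Label couples T, K, M (H = husband, W = wife).
Counting alone: 6 people, the boat carries 2 and someone must bring it back, so each round trip nets at most +1 on the far side until the last crossing → at least 9 trips. The jealousy constraint makes 9 impossible; the shortest valid schedule has 11:
1. WT+WK →  (far: WT,WK; near: HT,HK,HM,WM)
2. WT ←       (far: WK; near: HT,HK,HM,WT,WM)
3. WT+WM →  (far: WT,WK,WM; near: HT,HK,HM)
4. WT ←       (far: WK,WM; near: HT,HK,HM,WT)
5. HK+HM →  (far: HK,WK,HM,WM; near: HT,WT)
6. HK+WK ←  (far: HM,WM; near: HT,WT,HK,WK)
7. HT+HK →  (far: HT,HK,HM,WM; near: WT,WK)
8. WM ←       (far: HT,HK,HM; near: WT,WK,WM)
9. WT+WK →  (far: HT,WT,HK,WK,HM; near: WM)
10. HM ←      (far: HT,WT,HK,WK; near: HM,WM)
11. HM+WM → (far: all six; near: empty)
In every state each wife is either with her husband or with no other man.
Minimum trips = 11

11


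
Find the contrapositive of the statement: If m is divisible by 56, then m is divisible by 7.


Original: If m is divisible by 56, then m is divisible by 7
Contrapositive: If ¬Q, then ¬P
Negate Q: not (m is divisible by 7)
Negate P: not (m is divisible by 56)

If not (m is divisible by 7), then not (m is divisible by 56).


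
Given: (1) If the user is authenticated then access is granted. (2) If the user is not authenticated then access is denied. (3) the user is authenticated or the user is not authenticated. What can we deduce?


Constructive dilemma: (P → Q) ∧ (R → S), P ∨ R ⊢ Q ∨ S
Premise 1: the user is authenticated → access is granted
Premise 2: the user is not authenticated → access is denied
Premise 3: the user is authenticated ∨ the user is not authenticated
Case 1: Assuming the user is authenticated, then by Premise 1, access is granted.
Case 2: Assuming the user is not authenticated, then by Premise 2, access is denied.
Since one of the user is authenticated or the user is not authenticated must hold, we get access is granted or access is denied.

Access is granted or access is denied.


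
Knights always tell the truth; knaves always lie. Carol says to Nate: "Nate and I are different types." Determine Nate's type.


Carol says: "Nate and I are different types."
Case 1: Carol is a Knight (truth-teller)
  Statement is true → they ARE different → Nate is a Knave
Case 2: Carol is a Knave (liar)
  Statement is false → they are NOT different → Nate is a Knave
In both cases, Nate is a Knave.

Knave


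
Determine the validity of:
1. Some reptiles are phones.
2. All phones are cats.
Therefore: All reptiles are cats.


Premise 1: Some reptiles are phones.
Premise 2: All phones are cats.
Conclusion: All reptiles are cats.
Fallacy: illicit minor. The minor term (reptiles) is distributed in the conclusion ('All reptiles ...') but undistributed in its premise ('Some reptiles are phones' doesn't cover all reptiles).
Only 'Some reptiles are cats' follows, not 'All'.

Invalid


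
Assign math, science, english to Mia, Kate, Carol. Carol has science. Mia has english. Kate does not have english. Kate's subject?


From clues:
  Carol → science
  Mia → english
By elimination, Kate gets the remaining.

math


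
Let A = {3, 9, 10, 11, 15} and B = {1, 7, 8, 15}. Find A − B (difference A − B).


A = {3, 9, 10, 11, 15}
B = {1, 7, 8, 15}
Operation: difference A − B
In A but not B: 3, 9, 10, 11

{3, 9, 10, 11}


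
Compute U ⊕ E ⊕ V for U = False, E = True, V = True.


U = False, E = True, V = True
Step 1: U ⊕ E = False XOR True = True
Step 2: True ⊕ V = True XOR True = False
XOR is true when an odd number of operands are true.

False


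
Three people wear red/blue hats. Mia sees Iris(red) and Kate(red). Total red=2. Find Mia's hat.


Total red = 2, seen red = 2
Own red = 2 - 2 = 0
Mia's hat is blue.

blue


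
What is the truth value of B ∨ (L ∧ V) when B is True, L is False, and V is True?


B = True, L = False, V = True
Step 1: L ∧ V = False AND True = False
Step 2: B ∨ False = True OR False = True
AND evaluated first (higher precedence); then OR applied.

True


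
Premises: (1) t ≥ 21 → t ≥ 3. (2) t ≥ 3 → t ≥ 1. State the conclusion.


Hypothetical syllogism: P → Q, Q → R ⊢ P → R
Premise 1: t ≥ 21 → t ≥ 3
Premise 2: t ≥ 3 → t ≥ 1
Chain the implications: the middle term (t ≥ 3) links the two.
Conclusion: If t ≥ 21, then t ≥ 1.

If t ≥ 21, then t ≥ 1.


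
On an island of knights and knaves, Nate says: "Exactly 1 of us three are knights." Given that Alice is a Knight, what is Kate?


Nate claims exactly 1 knights among Nate, Alice, Kate.
Given: Alice is a Knight.

Case 1: Nate is a Knight (tells truth)
  Then exactly 1 of the three are knights.
  Counting Nate, Alice: 2 knight(s) so far. Need -1 more → impossible.
Case 2: Nate is a Knave (lies)
  Then the count is NOT 1.
  If Kate = Knave, count = 1 = 1 → claim would be true, contradicts lie.
  If Kate = Knight, count = 2 ≠ 1 → lie confirmed ✓

Kate is a Knight.

Knight


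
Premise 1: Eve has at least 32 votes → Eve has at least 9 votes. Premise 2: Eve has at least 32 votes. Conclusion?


Modus ponens: P → Q, P ⊢ Q
P: Eve has at least 32 votes
Q: Eve has at least 9 votes
We have P → Q and P is true.
By modus ponens, Q must be true.

Eve has at least 9 votes


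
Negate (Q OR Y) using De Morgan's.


De Morgan's law: ¬(P ∨ Q) ≡ ¬P ∧ ¬Q
¬(Q ∨ Y) = ¬Q ∧ ¬Y

¬Q ∧ ¬Y


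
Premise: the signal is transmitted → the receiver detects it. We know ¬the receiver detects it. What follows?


Modus tollens: P → Q, ¬Q ⊢ ¬P
P: the signal is transmitted
Q: the receiver detects it
We have P → Q and Q is false.
By modus tollens, P must be false.

It is not the case that the signal is transmitted


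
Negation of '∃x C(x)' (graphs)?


Original: ∃x C(x)
Rule: ¬∀→∃, ¬∃→∀, negate predicate.
Negation: ∀x ¬C(x)

∀x ¬C(x)


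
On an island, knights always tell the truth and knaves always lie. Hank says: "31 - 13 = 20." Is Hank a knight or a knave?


Statement: "31 - 13 = 20."
Actual: 31 - 13 = 18
Claimed: 20
Statement is FALSE → Hank lies → Knave

Knave


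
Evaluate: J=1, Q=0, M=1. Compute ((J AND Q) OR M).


J AND Q = 1&0 = 0
0 OR 1 = 1

1


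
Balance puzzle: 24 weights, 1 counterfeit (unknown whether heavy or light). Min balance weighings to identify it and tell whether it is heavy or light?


Let n = 24. 48 possibilities (n weights × lighter/heavier); each weighing has 3 outcomes.
Bound for k weighings: say the first weighing puts j weights on each pan. If it tips, the 2j weighed weights remain suspects (each with a known direction) and k-1 weighings give 3^(k-1) outcomes; 3^(k-1) is odd, so 2j ≤ 3^(k-1) - 1. If it balances, the n - 2j unweighed weights remain with direction unknown: 2(n - 2j) ≤ 3^(k-1) - 1 by the same parity argument. Adding, n ≤ (3^(k-1) - 1) + (3^(k-1) - 1)/2 = (3^k - 3)/2, and the classical three-group strategy achieves this (3 weights in 2 weighings, 12 in 3, 39 in 4, 120 in 5).
So we need the smallest k with (3^k - 3)/2 ≥ 24.
k = 3: (3^3 - 3)/2 = 12 < 24 ✗
k = 4: (3^4 - 3)/2 = 39 ≥ 24 ✓

4


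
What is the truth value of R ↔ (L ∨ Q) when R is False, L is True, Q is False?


R = False, L = True, Q = False
Step 1: L ∨ Q = True OR False = True
Step 2: R ↔ (True): true when both sides have same truth value.
Result: False ↔ True = False

False


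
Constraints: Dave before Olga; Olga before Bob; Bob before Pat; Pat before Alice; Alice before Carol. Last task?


Constraints: Dave before Olga; Olga before Bob; Bob before Pat; Pat before Alice; Alice before Carol
The last task can have nothing scheduled after it, so it must never appear on the left of a 'before'.
Tasks appearing before some other task: Dave, Olga, Bob, Pat, Alice.
The only task not in that list is Carol → it is last.

Carol


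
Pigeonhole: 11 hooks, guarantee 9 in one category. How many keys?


Pigeonhole: to guarantee k in one of n categories, need (k-1)×n + 1.
k = 9, n = 11
Minimum = (9-1) × 11 + 1 = 8 × 11 + 1

89


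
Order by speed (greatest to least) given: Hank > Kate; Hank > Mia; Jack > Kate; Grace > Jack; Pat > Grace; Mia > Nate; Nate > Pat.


Constraints: Hank > Kate; Hank > Mia; Jack > Kate; Grace > Jack; Pat > Grace; Mia > Nate; Nate > Pat
Method: at each step, the next-highest is the one remaining person who never appears on the smaller side of a constraint between remaining people.
  Step 1: remaining {Hank, Pat, Kate, Nate, Mia, Grace, Jack}; on the smaller side: {Pat, Kate, Nate, Mia, Grace, Jack} → Hank is next (Hank > Kate; Hank > Mia).
  Step 2: remaining {Pat, Kate, Nate, Mia, Grace, Jack}; on the smaller side: {Pat, Kate, Nate, Grace, Jack} → Mia is next (Mia > Nate).
  Step 3: remaining {Pat, Kate, Nate, Grace, Jack}; on the smaller side: {Pat, Kate, Grace, Jack} → Nate is next (Nate > Pat).
  Step 4: remaining {Pat, Kate, Grace, Jack}; on the smaller side: {Kate, Grace, Jack} → Pat is next (Pat > Grace).
  Step 5: remaining {Kate, Grace, Jack}; on the smaller side: {Kate, Jack} → Grace is next (Grace > Jack).
  Step 6: remaining {Kate, Jack}; on the smaller side: {Kate} → Jack is next (Jack > Kate).
  Step 7: only Kate remains → lowest.
Final ranking (highest to lowest):

Hank > Mia > Nate > Pat > Grace > Jack > Kate


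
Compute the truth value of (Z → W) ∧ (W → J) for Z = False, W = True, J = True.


Z = False, W = True, J = True
Step 1: Z → W is false only when Z=True and W=False. Result: True
Step 2: W → J is false only when W=True and J=False. Result: True
Step 3: True ∧ True = True

True


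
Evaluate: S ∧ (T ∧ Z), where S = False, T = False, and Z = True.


S = False, T = False, Z = True
Step 1: T ∧ Z = False AND True = False
Step 2: S ∧ False = False AND False = False
AND is true only when ALL operands are true.

False


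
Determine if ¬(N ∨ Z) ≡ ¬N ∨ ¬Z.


Expression 1: ¬(N ∨ Z)
Expression 2: ¬N ∨ ¬Z
Truth table (N Z | Expr1 Expr2):
  T T |   F     F
  T F |   F     T   ← differ
  F T |   F     T   ← differ
  F F |   T     T
Counterexample: N=T, Z=F gives Expr1 = F but Expr2 = T, so the expressions are NOT logically equivalent.

No


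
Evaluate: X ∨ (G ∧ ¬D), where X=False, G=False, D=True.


X = False, G = False, D = True
Expression: X ∨ (G ∧ ¬D)
Step 1: ¬D = NOT True = False
Step 2: G ∧ ¬D = False AND False = False
Step 3: X ∨ (False) = False OR False = False

False


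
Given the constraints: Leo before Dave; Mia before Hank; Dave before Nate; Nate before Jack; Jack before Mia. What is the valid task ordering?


Constraints: Leo before Dave; Mia before Hank; Dave before Nate; Nate before Jack; Jack before Mia
Method: repeatedly schedule the remaining task that has no remaining task required before it.
  Step 1: remaining {Leo, Nate, Dave, Jack, Mia, Hank}; every task except Leo still has a predecessor pending → schedule Leo.
  Step 2: remaining {Nate, Dave, Jack, Mia, Hank}; every task except Dave still has a predecessor pending → schedule Dave.
  Step 3: remaining {Nate, Jack, Mia, Hank}; every task except Nate still has a predecessor pending → schedule Nate.
  Step 4: remaining {Jack, Mia, Hank}; every task except Jack still has a predecessor pending → schedule Jack.
  Step 5: remaining {Mia, Hank}; every task except Mia still has a predecessor pending → schedule Mia.
  Step 6: only Hank remains → schedule Hank.
Resulting order:

Leo → Dave → Nate → Jack → Mia → Hank


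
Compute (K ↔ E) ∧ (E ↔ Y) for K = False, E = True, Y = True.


K = False, E = True, Y = True
Step 1: K ↔ E is true when K and E have the same value. Result: False
Step 2: E ↔ Y is true when E and Y have the same value. Result: True
Step 3: False ∧ True = False

False


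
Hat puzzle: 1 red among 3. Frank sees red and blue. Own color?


Total red = 1, seen red = 1
Own red = 1 - 1 = 0
Frank's hat is blue.

blue


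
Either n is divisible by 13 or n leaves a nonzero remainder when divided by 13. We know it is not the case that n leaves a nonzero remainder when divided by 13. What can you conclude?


Disjunctive syllogism: P ∨ Q, ¬P ⊢ Q
Disjunction: n is divisible by 13 ∨ n leaves a nonzero remainder when divided by 13
We know it is not the case that n leaves a nonzero remainder when divided by 13.
By disjunctive syllogism, the other disjunct must be true.

n is divisible by 13


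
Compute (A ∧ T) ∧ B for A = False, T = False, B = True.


A = False, T = False, B = True
Step 1: A ∧ T = False AND False = False
Step 2: False ∧ B = False AND True = False
AND is true only when ALL operands are true.

False


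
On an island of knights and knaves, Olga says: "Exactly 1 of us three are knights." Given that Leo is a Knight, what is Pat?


Olga claims exactly 1 knights among Olga, Leo, Pat.
Given: Leo is a Knight.

Case 1: Olga is a Knight (tells truth)
  Then exactly 1 of the three are knights.
  Counting Olga, Leo: 2 knight(s) so far. Need -1 more → impossible.
Case 2: Olga is a Knave (lies)
  Then the count is NOT 1.
  If Pat = Knave, count = 1 = 1 → claim would be true, contradicts lie.
  If Pat = Knight, count = 2 ≠ 1 → lie confirmed ✓

Pat is a Knight.

Knight


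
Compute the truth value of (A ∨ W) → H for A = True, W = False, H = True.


A = True, W = False, H = True
Step 1: A ∨ W = True OR False = True
Step 2: (True) → H: false only when antecedent=True and H=False.
Result: True

True


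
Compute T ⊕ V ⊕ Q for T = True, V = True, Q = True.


T = True, V = True, Q = True
Step 1: T ⊕ V = True XOR True = False
Step 2: False ⊕ Q = False XOR True = True
XOR is true when an odd number of operands are true.

True


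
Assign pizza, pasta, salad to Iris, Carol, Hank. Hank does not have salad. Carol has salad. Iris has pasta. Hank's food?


From clues:
  Carol → salad
  Iris → pasta
By elimination, Hank gets the remaining.

pizza


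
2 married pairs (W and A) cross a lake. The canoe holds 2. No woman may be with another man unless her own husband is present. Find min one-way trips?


Label couples W and A.
1. WW+WA → (far: WW,WA; near: HW,HA)
2. WW ←   (far: WA; near: HW,HA,WW)
3. HW+HA → (far: HW,HA,WA; near: WW)
4. HW ←   (far: HA,WA; near: HW,WW)  — HW returns, since WW is alone on near bank
5. HW+WW → (far: all four; near: empty)
Every state respects the constraint.
Minimum trips = 5

5


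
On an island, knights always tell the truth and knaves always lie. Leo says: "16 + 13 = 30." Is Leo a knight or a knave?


Statement: "16 + 13 = 30."
Actual: 16 + 13 = 29
Claimed: 30
Statement is FALSE → Leo lies → Knave

Knave


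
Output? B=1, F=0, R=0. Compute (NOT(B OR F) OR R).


B OR F = 1
NOT(1) = 0
0 OR 0 = 0

0


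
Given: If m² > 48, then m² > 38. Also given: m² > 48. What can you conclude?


Modus ponens: P → Q, P ⊢ Q
P: m² > 48
Q: m² > 38
We have P → Q and P is true.
By modus ponens, Q must be true.

m² > 38


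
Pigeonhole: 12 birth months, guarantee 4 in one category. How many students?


Pigeonhole: to guarantee k in one of n categories, need (k-1)×n + 1.
k = 4, n = 12
Minimum = (4-1) × 12 + 1 = 3 × 12 + 1

37


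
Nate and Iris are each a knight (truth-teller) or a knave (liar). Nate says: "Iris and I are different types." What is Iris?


Nate says: "Iris and I are different types."
Case 1: Nate is a Knight (truth-teller)
  Statement is true → they ARE different → Iris is a Knave
Case 2: Nate is a Knave (liar)
  Statement is false → they are NOT different → Iris is a Knave
In both cases, Iris is a Knave.

Knave


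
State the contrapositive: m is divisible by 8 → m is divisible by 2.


Original: If m is divisible by 8, then m is divisible by 2
Contrapositive: If ¬Q, then ¬P
Negate Q: not (m is divisible by 2)
Negate P: not (m is divisible by 8)

If not (m is divisible by 2), then not (m is divisible by 8).


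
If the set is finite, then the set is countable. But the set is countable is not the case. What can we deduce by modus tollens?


Modus tollens: P → Q, ¬Q ⊢ ¬P
P: the set is finite
Q: the set is countable
We have P → Q and Q is false.
By modus tollens, P must be false.

It is not the case that the set is finite


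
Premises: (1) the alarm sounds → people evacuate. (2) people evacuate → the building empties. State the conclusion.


Hypothetical syllogism: P → Q, Q → R ⊢ P → R
Premise 1: the alarm sounds → people evacuate
Premise 2: people evacuate → the building empties
Chain the implications: the middle term (people evacuate) links the two.
Conclusion: If the alarm sounds, then the building empties.

If the alarm sounds, then the building empties.


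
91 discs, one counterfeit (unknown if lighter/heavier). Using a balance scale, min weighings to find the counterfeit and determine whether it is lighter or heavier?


Let n = 91. 182 possibilities (n discs × lighter/heavier); each weighing has 3 outcomes.
Bound for k weighings: say the first weighing puts j discs on each pan. If it tips, the 2j weighed discs remain suspects (each with a known direction) and k-1 weighings give 3^(k-1) outcomes; 3^(k-1) is odd, so 2j ≤ 3^(k-1) - 1. If it balances, the n - 2j unweighed discs remain with direction unknown: 2(n - 2j) ≤ 3^(k-1) - 1 by the same parity argument. Adding, n ≤ (3^(k-1) - 1) + (3^(k-1) - 1)/2 = (3^k - 3)/2, and the classical three-group strategy achieves this (3 discs in 2 weighings, 12 in 3, 39 in 4, 120 in 5).
So we need the smallest k with (3^k - 3)/2 ≥ 91.
k = 4: (3^4 - 3)/2 = 39 < 91 ✗
k = 5: (3^5 - 3)/2 = 120 ≥ 91 ✓

5


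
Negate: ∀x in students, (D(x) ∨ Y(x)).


Original: ∀x (D(x) ∨ Y(x))
Rule: ¬∀→∃, ¬∃→∀, negate predicate.
Negation: ∃x (¬D(x) ∧ ¬Y(x))

∃x (¬D(x) ∧ ¬Y(x))


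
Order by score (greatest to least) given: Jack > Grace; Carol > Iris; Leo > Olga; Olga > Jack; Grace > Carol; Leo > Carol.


Constraints: Jack > Grace; Carol > Iris; Leo > Olga; Olga > Jack; Grace > Carol; Leo > Carol
Method: at each step, the next-highest is the one remaining person who never appears on the smaller side of a constraint between remaining people.
  Step 1: remaining {Carol, Leo, Jack, Olga, Iris, Grace}; on the smaller side: {Carol, Jack, Olga, Iris, Grace} → Leo is next (Leo > Olga; Leo > Carol).
  Step 2: remaining {Carol, Jack, Olga, Iris, Grace}; on the smaller side: {Carol, Jack, Iris, Grace} → Olga is next (Olga > Jack).
  Step 3: remaining {Carol, Jack, Iris, Grace}; on the smaller side: {Carol, Iris, Grace} → Jack is next (Jack > Grace).
  Step 4: remaining {Carol, Iris, Grace}; on the smaller side: {Carol, Iris} → Grace is next (Grace > Carol).
  Step 5: remaining {Carol, Iris}; on the smaller side: {Iris} → Carol is next (Carol > Iris).
  Step 6: only Iris remains → lowest.
Final ranking (highest to lowest):

Leo > Olga > Jack > Grace > Carol > Iris


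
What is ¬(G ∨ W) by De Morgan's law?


De Morgan's law: ¬(P ∨ Q) ≡ ¬P ∧ ¬Q
¬(G ∨ W) = ¬G ∧ ¬W

¬G ∧ ¬W


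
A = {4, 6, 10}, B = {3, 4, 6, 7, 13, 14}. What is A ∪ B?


A = {4, 6, 10}
B = {3, 4, 6, 7, 13, 14}
Operation: union
All elements combined: 3, 4, 6, 7, 10, 13, 14

{3, 4, 6, 7, 10, 13, 14}


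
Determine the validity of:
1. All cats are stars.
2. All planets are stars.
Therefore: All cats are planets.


Premise 1: All cats are stars.
Premise 2: All planets are stars.
Conclusion: All cats are planets.
Fallacy: undistributed middle. stars is predicate in both.
Counterexample: cats and planets could be disjoint subsets of stars.

Invalid


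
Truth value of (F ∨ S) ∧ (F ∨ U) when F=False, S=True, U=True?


F = False, S = True, U = True
Expression: (F ∨ S) ∧ (F ∨ U)
Step 1: F ∨ S = False OR True = True
Step 2: F ∨ U = False OR True = True
Step 3: (True) ∧ (True) = True AND True = True

True


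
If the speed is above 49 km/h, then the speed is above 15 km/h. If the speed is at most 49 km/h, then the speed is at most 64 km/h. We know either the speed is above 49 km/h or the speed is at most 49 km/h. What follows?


Constructive dilemma: (P → Q) ∧ (R → S), P ∨ R ⊢ Q ∨ S
Premise 1: the speed is above 49 km/h → the speed is above 15 km/h
Premise 2: the speed is at most 49 km/h → the speed is at most 64 km/h
Premise 3: the speed is above 49 km/h ∨ the speed is at most 49 km/h
Case 1: Assuming the speed is above 49 km/h, then by Premise 1, the speed is above 15 km/h.
Case 2: Assuming the speed is at most 49 km/h, then by Premise 2, the speed is at most 64 km/h.
Since one of the speed is above 49 km/h or the speed is at most 49 km/h must hold, we get the speed is above 15 km/h or the speed is at most 64 km/h.

The speed is above 15 km/h or the speed is at most 64 km/h.


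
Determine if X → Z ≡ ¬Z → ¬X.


Expression 1: X → Z
Expression 2: ¬Z → ¬X
Truth table (X Z | Expr1 Expr2):
  T T |   T     T
  T F |   F     F
  F T |   T     T
  F F |   T     T
All 4 rows agree, so the expressions are logically equivalent.

Yes


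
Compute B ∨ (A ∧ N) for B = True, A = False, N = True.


B = True, A = False, N = True
Step 1: A ∧ N = False AND True = False
Step 2: B ∨ False = True OR False = True
AND evaluated first (higher precedence); then OR applied.

True


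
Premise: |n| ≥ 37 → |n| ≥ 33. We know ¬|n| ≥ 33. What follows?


Modus tollens: P → Q, ¬Q ⊢ ¬P
P: |n| ≥ 37
Q: |n| ≥ 33
We have P → Q and Q is false.
By modus tollens, P must be false.

It is not the case that |n| ≥ 37


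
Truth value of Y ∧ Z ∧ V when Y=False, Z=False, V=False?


Y = False, Z = False, V = False
Expression: Y ∧ Z ∧ V
Step 1: Y ∧ Z = False AND False = False
Step 2: (False) ∧ V = False AND False = False

False


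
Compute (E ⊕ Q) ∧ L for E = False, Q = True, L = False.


E = False, Q = True, L = False
Step 1: E ⊕ Q = False XOR True = True
Step 2: True ∧ L = True AND False = False
XOR true when exactly one of E,Q is true; then AND with L.

False


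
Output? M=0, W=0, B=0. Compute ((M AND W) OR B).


M AND W = 0&0 = 0
0 OR 0 = 0

0


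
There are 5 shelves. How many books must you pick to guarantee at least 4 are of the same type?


Pigeonhole: to guarantee k in one of n categories, need (k-1)×n + 1.
k = 4, n = 5
Minimum = (4-1) × 5 + 1 = 3 × 5 + 1

16


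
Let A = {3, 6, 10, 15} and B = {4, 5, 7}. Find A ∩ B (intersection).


A = {3, 6, 10, 15}
B = {4, 5, 7}
Operation: intersection
Elements in both: none

∅


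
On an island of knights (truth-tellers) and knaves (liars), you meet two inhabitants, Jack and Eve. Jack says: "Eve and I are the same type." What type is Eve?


Jack says: "Eve and I are the same type."
Case 1: Jack is a Knight (truth-teller)
  Statement is true → they ARE the same → Eve is also a Knight
Case 2: Jack is a Knave (liar)
  Statement is false → they are NOT the same → Eve is a Knight
In both cases, Eve is a Knight.

Knight


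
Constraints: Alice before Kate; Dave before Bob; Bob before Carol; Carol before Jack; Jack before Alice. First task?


Constraints: Alice before Kate; Dave before Bob; Bob before Carol; Carol before Jack; Jack before Alice
The first task can have nothing scheduled before it, so it must never appear on the right of a 'before'.
Tasks appearing after some 'before': Kate, Bob, Carol, Jack, Alice.
The only task not in that list is Dave → it is first.

Dave


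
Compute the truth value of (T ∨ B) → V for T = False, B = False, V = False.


T = False, B = False, V = False
Step 1: T ∨ B = False OR False = False
Step 2: (False) → V: false only when antecedent=True and V=False.
Result: True

True


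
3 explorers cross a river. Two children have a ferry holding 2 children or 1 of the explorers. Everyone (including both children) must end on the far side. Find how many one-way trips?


Per crossing of one of the explorers: children→, one←, one of the explorers→, one← = 4 trips
3 × 4 = 12, + 1 final children→ = 13
Minimum trips = 13

13


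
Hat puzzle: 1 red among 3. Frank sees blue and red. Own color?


Total red = 1, seen red = 1
Own red = 1 - 1 = 0
Frank's hat is blue.

blue


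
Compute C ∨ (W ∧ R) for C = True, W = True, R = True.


C = True, W = True, R = True
Step 1: W ∧ R = True AND True = True
Step 2: C ∨ True = True OR True = True
AND evaluated first (higher precedence); then OR applied.

True


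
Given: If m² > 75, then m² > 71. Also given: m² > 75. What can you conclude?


Modus ponens: P → Q, P ⊢ Q
P: m² > 75
Q: m² > 71
We have P → Q and P is true.
By modus ponens, Q must be true.

m² > 71


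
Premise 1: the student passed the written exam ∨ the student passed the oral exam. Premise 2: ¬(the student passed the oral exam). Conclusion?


Disjunctive syllogism: P ∨ Q, ¬P ⊢ Q
Disjunction: the student passed the written exam ∨ the student passed the oral exam
We know it is not the case that the student passed the oral exam.
By disjunctive syllogism, the other disjunct must be true.

The student passed the written exam


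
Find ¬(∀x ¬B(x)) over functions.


Original: ∀x ¬B(x)
Rule: ¬∀→∃, ¬∃→∀, negate predicate.
Negation: ∃x B(x)

∃x B(x)


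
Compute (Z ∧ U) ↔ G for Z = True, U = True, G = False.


Z = True, U = True, G = False
Step 1: Z ∧ U = True AND True = True
Step 2: (True) ↔ G: true when both sides have same truth value.
Result: True ↔ False = False

False


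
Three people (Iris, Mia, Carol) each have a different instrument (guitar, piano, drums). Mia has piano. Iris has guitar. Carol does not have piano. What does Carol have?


From clues:
  Mia → piano
  Iris → guitar
By elimination, Carol gets the remaining.

drums


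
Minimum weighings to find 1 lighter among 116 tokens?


Each weighing has 3 outcomes (left heavy / balance / right heavy), so k weighings distinguish at most 3^k cases; splitting into three near-equal groups achieves this.
Need 3^k ≥ 116: 3^4 = 81 < 116 ≤ 3^5 = 243
k = ⌈log₃(116)⌉ = 5

5


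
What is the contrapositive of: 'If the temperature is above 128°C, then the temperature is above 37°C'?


Original: If the temperature is above 128°C, then the temperature is above 37°C
Contrapositive: If ¬Q, then ¬P
Negate Q: not (the temperature is above 37°C)
Negate P: not (the temperature is above 128°C)

If not (the temperature is above 37°C), then not (the temperature is above 128°C).


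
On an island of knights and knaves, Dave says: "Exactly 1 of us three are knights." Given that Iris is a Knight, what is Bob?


Dave claims exactly 1 knights among Dave, Iris, Bob.
Given: Iris is a Knight.

Case 1: Dave is a Knight (tells truth)
  Then exactly 1 of the three are knights.
  Counting Dave, Iris: 2 knight(s) so far. Need -1 more → impossible.
Case 2: Dave is a Knave (lies)
  Then the count is NOT 1.
  If Bob = Knave, count = 1 = 1 → claim would be true, contradicts lie.
  If Bob = Knight, count = 2 ≠ 1 → lie confirmed ✓

Bob is a Knight.

Knight


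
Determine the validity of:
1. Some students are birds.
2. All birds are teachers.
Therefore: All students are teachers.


Premise 1: Some students are birds.
Premise 2: All birds are teachers.
Conclusion: All students are teachers.
Fallacy: illicit minor. The minor term (students) is distributed in the conclusion ('All students ...') but undistributed in its premise ('Some students are birds' doesn't cover all students).
Only 'Some students are teachers' follows, not 'All'.

Invalid


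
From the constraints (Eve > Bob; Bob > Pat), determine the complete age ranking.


Constraints: Eve > Bob; Bob > Pat
Method: at each step, the next-highest is the one remaining person who never appears on the smaller side of a constraint between remaining people.
  Step 1: remaining {Eve, Bob, Pat}; on the smaller side: {Bob, Pat} → Eve is next (Eve > Bob).
  Step 2: remaining {Bob, Pat}; on the smaller side: {Pat} → Bob is next (Bob > Pat).
  Step 3: only Pat remains → lowest.
Final ranking (highest to lowest):

Eve > Bob > Pat


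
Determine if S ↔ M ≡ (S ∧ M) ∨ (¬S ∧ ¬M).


Expression 1: S ↔ M
Expression 2: (S ∧ M) ∨ (¬S ∧ ¬M)
Truth table (S M | Expr1 Expr2):
  T T |   T     T
  T F |   F     F
  F T |   F     F
  F F |   T     T
All 4 rows agree, so the expressions are logically equivalent.

Yes


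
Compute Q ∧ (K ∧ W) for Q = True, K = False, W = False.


Q = True, K = False, W = False
Step 1: K ∧ W = False AND False = False
Step 2: Q ∧ False = True AND False = False
AND is true only when ALL operands are true.

False


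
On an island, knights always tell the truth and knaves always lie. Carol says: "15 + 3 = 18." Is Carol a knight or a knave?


Statement: "15 + 3 = 18."
Actual: 15 + 3 = 18
Claimed: 18
Statement is TRUE → Carol tells the truth → Knight

Knight


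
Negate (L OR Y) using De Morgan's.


De Morgan's law: ¬(P ∨ Q) ≡ ¬P ∧ ¬Q
¬(L ∨ Y) = ¬L ∧ ¬Y

¬L ∧ ¬Y


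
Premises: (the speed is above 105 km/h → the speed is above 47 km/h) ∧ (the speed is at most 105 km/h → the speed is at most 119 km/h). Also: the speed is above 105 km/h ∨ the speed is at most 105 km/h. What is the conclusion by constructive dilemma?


Constructive dilemma: (P → Q) ∧ (R → S), P ∨ R ⊢ Q ∨ S
Premise 1: the speed is above 105 km/h → the speed is above 47 km/h
Premise 2: the speed is at most 105 km/h → the speed is at most 119 km/h
Premise 3: the speed is above 105 km/h ∨ the speed is at most 105 km/h
Case 1: Assuming the speed is above 105 km/h, then by Premise 1, the speed is above 47 km/h.
Case 2: Assuming the speed is at most 105 km/h, then by Premise 2, the speed is at most 119 km/h.
Since one of the speed is above 105 km/h or the speed is at most 105 km/h must hold, we get the speed is above 47 km/h or the speed is at most 119 km/h.

The speed is above 47 km/h or the speed is at most 119 km/h.
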